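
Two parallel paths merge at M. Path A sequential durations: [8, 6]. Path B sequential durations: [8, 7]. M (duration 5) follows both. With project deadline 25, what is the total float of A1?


Forward pass: ES(A1) = sum of predecessors on chain A = 0
EF = ES + duration = 0 + 8 = 8
Backward pass: LF(M) = deadline = 25; LS(M) = 25 - 5 = 20
LF(A1) = LS(M) - sum(successors on chain A) = 20 - 6 = 14
LS = LF - duration = 14 - 8 = 6
Total float = LS - ES = 6 - 0 = 6

6


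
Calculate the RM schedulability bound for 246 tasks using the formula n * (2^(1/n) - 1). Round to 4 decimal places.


Compute 2^(1/246) = 1.0028216448
Subtract 1: 1.0028216448 - 1 = 0.0028216448
Multiply by n: 246 * 0.0028216448 = 0.6941246208
Round to 4 dp: 0.6941

0.6941


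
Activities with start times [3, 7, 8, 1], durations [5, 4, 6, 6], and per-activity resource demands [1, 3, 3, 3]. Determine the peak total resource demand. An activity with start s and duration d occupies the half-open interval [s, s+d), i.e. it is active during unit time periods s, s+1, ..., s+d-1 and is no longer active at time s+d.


Each activity i is active on [start_i, start_i + duration_i).
Compute total resource usage per time slot:
  t=0: active resources = [], total = 0
  t=1: active resources = [3], total = 3
  t=2: active resources = [3], total = 3
  t=3: active resources = [1, 3], total = 4
  t=4: active resources = [1, 3], total = 4
  t=5: active resources = [1, 3], total = 4
  t=6: active resources = [1, 3], total = 4
  t=7: active resources = [1, 3], total = 4
  t=8: active resources = [3, 3], total = 6
  t=9: active resources = [3, 3], total = 6
  t=10: active resources = [3, 3], total = 6
  t=11: active resources = [3], total = 3
  t=12: active resources = [3], total = 3
  t=13: active resources = [3], total = 3
Peak resource demand = 6

6


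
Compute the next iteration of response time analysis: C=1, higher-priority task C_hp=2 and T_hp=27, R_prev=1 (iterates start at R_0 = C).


R_next = C + ceil(R_prev / T_hp) * C_hp
ceil(1 / 27) = ceil(0.037) = 1
Interference = 1 * 2 = 2
R_next = 1 + 2 = 3

3


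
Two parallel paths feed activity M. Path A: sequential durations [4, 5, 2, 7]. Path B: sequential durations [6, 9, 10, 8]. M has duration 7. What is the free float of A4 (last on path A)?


ES(A4) = sum of predecessors on chain A = 11
EF(A4) = ES + duration = 11 + 7 = 18
Successor of A4 is M. ES(M) = max(sum(A), sum(B)) = max(18, 33) = 33
Free float = ES(successor) - EF(current) = 33 - 18 = 15

15


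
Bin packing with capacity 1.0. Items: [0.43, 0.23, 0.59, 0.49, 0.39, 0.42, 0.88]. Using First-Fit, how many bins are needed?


Place items sequentially using First-Fit:
  Item 0.43 -> new Bin 1
  Item 0.23 -> Bin 1 (now 0.66)
  Item 0.59 -> new Bin 2
  Item 0.49 -> new Bin 3
  Item 0.39 -> Bin 2 (now 0.98)
  Item 0.42 -> Bin 3 (now 0.91)
  Item 0.88 -> new Bin 4
Total bins used = 4

4


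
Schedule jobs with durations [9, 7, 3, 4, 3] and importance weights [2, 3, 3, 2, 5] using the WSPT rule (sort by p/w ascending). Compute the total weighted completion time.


Compute p/w ratios and sort ascending (WSPT): [(3, 5), (3, 3), (4, 2), (7, 3), (9, 2)]
Compute weighted completion times:
  Job (p=3,w=5): C=3, w*C=5*3=15
  Job (p=3,w=3): C=6, w*C=3*6=18
  Job (p=4,w=2): C=10, w*C=2*10=20
  Job (p=7,w=3): C=17, w*C=3*17=51
  Job (p=9,w=2): C=26, w*C=2*26=52
Total weighted completion time = 156

156


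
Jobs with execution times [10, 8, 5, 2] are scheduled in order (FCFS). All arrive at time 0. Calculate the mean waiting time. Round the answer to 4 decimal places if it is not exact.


FCFS order (as given): [10, 8, 5, 2]
Waiting times:
  Job 1: wait = 0
  Job 2: wait = 10
  Job 3: wait = 18
  Job 4: wait = 23
Sum of waiting times = 51
Average waiting time = 51/4 = 12.75

12.75


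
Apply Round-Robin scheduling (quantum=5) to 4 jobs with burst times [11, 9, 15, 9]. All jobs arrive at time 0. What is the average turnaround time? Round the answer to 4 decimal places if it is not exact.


Time quantum = 5
Execution trace:
  J1 runs 5 units, time = 5
  J2 runs 5 units, time = 10
  J3 runs 5 units, time = 15
  J4 runs 5 units, time = 20
  J1 runs 5 units, time = 25
  J2 runs 4 units, time = 29
  J3 runs 5 units, time = 34
  J4 runs 4 units, time = 38
  J1 runs 1 units, time = 39
  J3 runs 5 units, time = 44
Finish times: [39, 29, 44, 38]
Average turnaround = 150/4 = 37.5

37.5


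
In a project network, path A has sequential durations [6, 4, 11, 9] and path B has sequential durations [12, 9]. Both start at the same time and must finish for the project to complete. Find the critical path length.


Path A total = 6 + 4 + 11 + 9 = 30
Path B total = 12 + 9 = 21
Critical path = longest path = max(30, 21) = 30

30


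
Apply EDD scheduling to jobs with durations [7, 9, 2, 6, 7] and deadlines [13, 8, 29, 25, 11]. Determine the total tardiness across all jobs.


Sort by due date (EDD order): [(9, 8), (7, 11), (7, 13), (6, 25), (2, 29)]
Compute completion times and tardiness:
  Job 1: p=9, d=8, C=9, tardiness=max(0,9-8)=1
  Job 2: p=7, d=11, C=16, tardiness=max(0,16-11)=5
  Job 3: p=7, d=13, C=23, tardiness=max(0,23-13)=10
  Job 4: p=6, d=25, C=29, tardiness=max(0,29-25)=4
  Job 5: p=2, d=29, C=31, tardiness=max(0,31-29)=2
Total tardiness = 22

22


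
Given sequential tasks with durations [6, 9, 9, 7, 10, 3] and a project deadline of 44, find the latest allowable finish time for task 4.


LF(activity 4) = deadline - sum of successor durations
Successors: activities 5 through 6 with durations [10, 3]
Sum of successor durations = 13
LF = 44 - 13 = 31

31


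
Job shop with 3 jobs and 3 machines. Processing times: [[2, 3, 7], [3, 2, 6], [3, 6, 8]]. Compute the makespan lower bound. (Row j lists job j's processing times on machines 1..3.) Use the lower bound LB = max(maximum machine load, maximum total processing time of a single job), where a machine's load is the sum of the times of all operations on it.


Machine loads:
  Machine 1: 2 + 3 + 3 = 8
  Machine 2: 3 + 2 + 6 = 11
  Machine 3: 7 + 6 + 8 = 21
Max machine load = 21
Job totals:
  Job 1: 12
  Job 2: 11
  Job 3: 17
Max job total = 17
Lower bound = max(21, 17) = 21

21


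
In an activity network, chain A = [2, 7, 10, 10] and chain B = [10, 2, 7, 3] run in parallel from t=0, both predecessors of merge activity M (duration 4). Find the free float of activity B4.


ES(B4) = sum of predecessors on chain B = 19
EF(B4) = ES + duration = 19 + 3 = 22
Successor of B4 is M. ES(M) = max(sum(A), sum(B)) = max(29, 22) = 29
Free float = ES(successor) - EF(current) = 29 - 22 = 7

7


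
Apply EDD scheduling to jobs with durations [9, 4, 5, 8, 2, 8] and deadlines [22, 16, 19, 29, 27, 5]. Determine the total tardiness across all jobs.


Sort by due date (EDD order): [(8, 5), (4, 16), (5, 19), (9, 22), (2, 27), (8, 29)]
Compute completion times and tardiness:
  Job 1: p=8, d=5, C=8, tardiness=max(0,8-5)=3
  Job 2: p=4, d=16, C=12, tardiness=max(0,12-16)=0
  Job 3: p=5, d=19, C=17, tardiness=max(0,17-19)=0
  Job 4: p=9, d=22, C=26, tardiness=max(0,26-22)=4
  Job 5: p=2, d=27, C=28, tardiness=max(0,28-27)=1
  Job 6: p=8, d=29, C=36, tardiness=max(0,36-29)=7
Total tardiness = 15

15


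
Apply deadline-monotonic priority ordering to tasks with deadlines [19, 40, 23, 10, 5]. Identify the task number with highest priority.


Sort tasks by relative deadline (ascending):
  Task 5: deadline = 5
  Task 4: deadline = 10
  Task 1: deadline = 19
  Task 3: deadline = 23
  Task 2: deadline = 40
Priority order (highest first): [5, 4, 1, 3, 2]
Highest priority task = 5

5


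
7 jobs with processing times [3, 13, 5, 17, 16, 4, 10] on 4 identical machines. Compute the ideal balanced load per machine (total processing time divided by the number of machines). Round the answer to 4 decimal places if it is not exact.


Total processing time = 3 + 13 + 5 + 17 + 16 + 4 + 10 = 68
Number of machines = 4
Ideal balanced load = 68 / 4 = 17.0

17.0


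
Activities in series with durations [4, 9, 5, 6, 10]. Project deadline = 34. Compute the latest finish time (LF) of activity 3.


LF(activity 3) = deadline - sum of successor durations
Successors: activities 4 through 5 with durations [6, 10]
Sum of successor durations = 16
LF = 34 - 16 = 18

18


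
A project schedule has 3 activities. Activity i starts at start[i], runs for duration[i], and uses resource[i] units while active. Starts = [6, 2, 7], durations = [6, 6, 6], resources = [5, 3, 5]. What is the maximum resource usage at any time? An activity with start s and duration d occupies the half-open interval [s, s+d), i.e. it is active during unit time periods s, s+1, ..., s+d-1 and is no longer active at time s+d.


Each activity i is active on [start_i, start_i + duration_i).
Compute total resource usage per time slot:
  t=0: active resources = [], total = 0
  t=1: active resources = [], total = 0
  t=2: active resources = [3], total = 3
  t=3: active resources = [3], total = 3
  t=4: active resources = [3], total = 3
  t=5: active resources = [3], total = 3
  t=6: active resources = [5, 3], total = 8
  t=7: active resources = [5, 3, 5], total = 13
  t=8: active resources = [5, 5], total = 10
  t=9: active resources = [5, 5], total = 10
  t=10: active resources = [5, 5], total = 10
  t=11: active resources = [5, 5], total = 10
  t=12: active resources = [5], total = 5
Peak resource demand = 13

13


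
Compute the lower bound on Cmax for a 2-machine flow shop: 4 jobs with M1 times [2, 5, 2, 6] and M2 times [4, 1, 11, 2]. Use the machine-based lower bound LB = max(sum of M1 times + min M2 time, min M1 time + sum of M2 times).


LB1 = sum(M1 times) + min(M2 times) = 15 + 1 = 16
LB2 = min(M1 times) + sum(M2 times) = 2 + 18 = 20
Lower bound = max(LB1, LB2) = max(16, 20) = 20

20


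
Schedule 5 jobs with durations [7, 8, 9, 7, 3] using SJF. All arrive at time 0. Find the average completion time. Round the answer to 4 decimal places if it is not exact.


SJF order (ascending): [3, 7, 7, 8, 9]
Completion times:
  Job 1: burst=3, C=3
  Job 2: burst=7, C=10
  Job 3: burst=7, C=17
  Job 4: burst=8, C=25
  Job 5: burst=9, C=34
Average completion = 89/5 = 17.8

17.8


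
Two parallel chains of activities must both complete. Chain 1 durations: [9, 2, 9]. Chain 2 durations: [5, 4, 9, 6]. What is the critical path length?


Path A total = 9 + 2 + 9 = 20
Path B total = 5 + 4 + 9 + 6 = 24
Critical path = longest path = max(20, 24) = 24

24


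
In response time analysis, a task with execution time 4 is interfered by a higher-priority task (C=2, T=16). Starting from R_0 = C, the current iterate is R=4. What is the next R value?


R_next = C + ceil(R_prev / T_hp) * C_hp
ceil(4 / 16) = ceil(0.25) = 1
Interference = 1 * 2 = 2
R_next = 4 + 2 = 6

6


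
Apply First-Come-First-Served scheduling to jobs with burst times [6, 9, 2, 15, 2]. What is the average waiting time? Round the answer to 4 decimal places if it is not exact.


FCFS order (as given): [6, 9, 2, 15, 2]
Waiting times:
  Job 1: wait = 0
  Job 2: wait = 6
  Job 3: wait = 15
  Job 4: wait = 17
  Job 5: wait = 32
Sum of waiting times = 70
Average waiting time = 70/5 = 14.0

14.0


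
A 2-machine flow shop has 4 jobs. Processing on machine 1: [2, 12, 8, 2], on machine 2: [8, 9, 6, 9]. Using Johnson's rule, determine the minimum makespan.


Apply Johnson's rule:
  Group 1 (a <= b): [(1, 2, 8), (4, 2, 9)]
  Group 2 (a > b): [(2, 12, 9), (3, 8, 6)]
Optimal job order: [1, 4, 2, 3]
Schedule:
  Job 1: M1 done at 2, M2 done at 10
  Job 4: M1 done at 4, M2 done at 19
  Job 2: M1 done at 16, M2 done at 28
  Job 3: M1 done at 24, M2 done at 34
Makespan = 34

34


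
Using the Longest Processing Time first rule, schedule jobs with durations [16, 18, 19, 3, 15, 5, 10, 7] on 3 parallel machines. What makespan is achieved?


Sort jobs in decreasing order (LPT): [19, 18, 16, 15, 10, 7, 5, 3]
Assign each job to the least loaded machine:
  Machine 1: jobs [19, 7, 5], load = 31
  Machine 2: jobs [18, 10, 3], load = 31
  Machine 3: jobs [16, 15], load = 31
Makespan = max load = 31

31


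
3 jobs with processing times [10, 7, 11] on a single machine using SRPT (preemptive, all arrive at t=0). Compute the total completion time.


Since all jobs arrive at t=0, SRPT equals SPT ordering.
SPT order: [7, 10, 11]
Completion times:
  Job 1: p=7, C=7
  Job 2: p=10, C=17
  Job 3: p=11, C=28
Total completion time = 7 + 17 + 28 = 52

52


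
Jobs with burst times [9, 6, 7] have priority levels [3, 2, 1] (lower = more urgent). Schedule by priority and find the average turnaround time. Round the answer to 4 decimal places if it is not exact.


Sort by priority (ascending = highest first):
Order: [(1, 7), (2, 6), (3, 9)]
Completion times:
  Priority 1, burst=7, C=7
  Priority 2, burst=6, C=13
  Priority 3, burst=9, C=22
Average turnaround = 42/3 = 14.0

14.0


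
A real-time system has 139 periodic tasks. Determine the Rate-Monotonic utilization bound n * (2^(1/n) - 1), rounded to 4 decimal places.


Compute 2^(1/139) = 1.0049991245
Subtract 1: 1.0049991245 - 1 = 0.0049991245
Multiply by n: 139 * 0.0049991245 = 0.6948783055
Round to 4 dp: 0.6949

0.6949


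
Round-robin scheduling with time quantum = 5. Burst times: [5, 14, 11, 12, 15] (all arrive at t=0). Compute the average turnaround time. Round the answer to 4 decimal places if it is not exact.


Time quantum = 5
Execution trace:
  J1 runs 5 units, time = 5
  J2 runs 5 units, time = 10
  J3 runs 5 units, time = 15
  J4 runs 5 units, time = 20
  J5 runs 5 units, time = 25
  J2 runs 5 units, time = 30
  J3 runs 5 units, time = 35
  J4 runs 5 units, time = 40
  J5 runs 5 units, time = 45
  J2 runs 4 units, time = 49
  J3 runs 1 units, time = 50
  J4 runs 2 units, time = 52
  J5 runs 5 units, time = 57
Finish times: [5, 49, 50, 52, 57]
Average turnaround = 213/5 = 42.6

42.6


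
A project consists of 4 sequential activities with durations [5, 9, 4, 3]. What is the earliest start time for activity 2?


Activity 2 starts after activities 1 through 1 complete.
Predecessor durations: [5]
ES = 5 = 5

5


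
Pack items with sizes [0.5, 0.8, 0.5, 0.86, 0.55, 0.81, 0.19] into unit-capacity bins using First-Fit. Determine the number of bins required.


Place items sequentially using First-Fit:
  Item 0.5 -> new Bin 1
  Item 0.8 -> new Bin 2
  Item 0.5 -> Bin 1 (now 1.0)
  Item 0.86 -> new Bin 3
  Item 0.55 -> new Bin 4
  Item 0.81 -> new Bin 5
  Item 0.19 -> Bin 2 (now 0.99)
Total bins used = 5

5


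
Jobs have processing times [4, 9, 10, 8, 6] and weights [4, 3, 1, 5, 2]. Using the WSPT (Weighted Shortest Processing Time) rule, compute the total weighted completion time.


Compute p/w ratios and sort ascending (WSPT): [(4, 4), (8, 5), (9, 3), (6, 2), (10, 1)]
Compute weighted completion times:
  Job (p=4,w=4): C=4, w*C=4*4=16
  Job (p=8,w=5): C=12, w*C=5*12=60
  Job (p=9,w=3): C=21, w*C=3*21=63
  Job (p=6,w=2): C=27, w*C=2*27=54
  Job (p=10,w=1): C=37, w*C=1*37=37
Total weighted completion time = 230

230


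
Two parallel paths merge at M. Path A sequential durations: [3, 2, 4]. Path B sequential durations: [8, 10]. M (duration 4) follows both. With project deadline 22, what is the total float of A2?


Forward pass: ES(A2) = sum of predecessors on chain A = 3
EF = ES + duration = 3 + 2 = 5
Backward pass: LF(M) = deadline = 22; LS(M) = 22 - 4 = 18
LF(A2) = LS(M) - sum(successors on chain A) = 18 - 4 = 14
LS = LF - duration = 14 - 2 = 12
Total float = LS - ES = 12 - 3 = 9

9


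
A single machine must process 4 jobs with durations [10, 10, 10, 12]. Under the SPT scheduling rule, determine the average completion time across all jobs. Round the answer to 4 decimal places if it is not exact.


Sort jobs by processing time (SPT order): [10, 10, 10, 12]
Compute completion times sequentially:
  Job 1: processing = 10, completes at 10
  Job 2: processing = 10, completes at 20
  Job 3: processing = 10, completes at 30
  Job 4: processing = 12, completes at 42
Sum of completion times = 102
Average completion time = 102/4 = 25.5

25.5


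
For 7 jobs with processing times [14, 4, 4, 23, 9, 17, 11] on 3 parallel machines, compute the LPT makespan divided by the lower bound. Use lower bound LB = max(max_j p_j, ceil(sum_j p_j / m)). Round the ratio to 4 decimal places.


LPT order: [23, 17, 14, 11, 9, 4, 4]
Machine loads after assignment: [27, 26, 29]
LPT makespan = 29
Lower bound = max(max_job, ceil(total/3)) = max(23, 28) = 28
Ratio = 29 / 28 = 1.0357

1.0357


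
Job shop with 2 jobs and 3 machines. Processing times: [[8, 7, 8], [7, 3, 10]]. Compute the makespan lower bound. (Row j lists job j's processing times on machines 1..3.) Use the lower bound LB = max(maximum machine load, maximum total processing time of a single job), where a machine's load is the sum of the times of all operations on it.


Machine loads:
  Machine 1: 8 + 7 = 15
  Machine 2: 7 + 3 = 10
  Machine 3: 8 + 10 = 18
Max machine load = 18
Job totals:
  Job 1: 23
  Job 2: 20
Max job total = 23
Lower bound = max(18, 23) = 23

23


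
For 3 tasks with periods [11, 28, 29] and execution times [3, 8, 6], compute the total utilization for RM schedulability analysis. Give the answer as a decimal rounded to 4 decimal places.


Compute individual utilizations (exact fractions):
  Task 1: C/T = 3/11 (approx. 0.2727)
  Task 2: C/T = 8/28 = 2/7 (approx. 0.2857)
  Task 3: C/T = 6/29 (approx. 0.2069)
Total utilization U = 3/11 + 2/7 + 6/29 = 1709/2233
Rounded to 4 decimal places: U = 0.7653
RM (Liu & Layland) bound for 3 tasks = 0.779763; compare with U = 1709/2233 (approx. 0.765338)
U <= bound, so schedulable by RM sufficient condition.

0.7653


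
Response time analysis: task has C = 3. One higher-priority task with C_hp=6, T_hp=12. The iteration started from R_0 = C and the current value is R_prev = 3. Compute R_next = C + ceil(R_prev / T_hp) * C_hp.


R_next = C + ceil(R_prev / T_hp) * C_hp
ceil(3 / 12) = ceil(0.25) = 1
Interference = 1 * 6 = 6
R_next = 3 + 6 = 9

9


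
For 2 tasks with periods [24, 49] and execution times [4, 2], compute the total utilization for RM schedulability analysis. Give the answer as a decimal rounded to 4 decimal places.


Compute individual utilizations (exact fractions):
  Task 1: C/T = 4/24 = 1/6 (approx. 0.1667)
  Task 2: C/T = 2/49 (approx. 0.0408)
Total utilization U = 1/6 + 2/49 = 61/294
Rounded to 4 decimal places: U = 0.2075
RM (Liu & Layland) bound for 2 tasks = 0.828427; compare with U = 61/294 (approx. 0.207483)
U <= bound, so schedulable by RM sufficient condition.

0.2075


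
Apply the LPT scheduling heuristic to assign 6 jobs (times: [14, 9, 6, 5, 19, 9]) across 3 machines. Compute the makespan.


Sort jobs in decreasing order (LPT): [19, 14, 9, 9, 6, 5]
Assign each job to the least loaded machine:
  Machine 1: jobs [19], load = 19
  Machine 2: jobs [14, 6], load = 20
  Machine 3: jobs [9, 9, 5], load = 23
Makespan = max load = 23

23


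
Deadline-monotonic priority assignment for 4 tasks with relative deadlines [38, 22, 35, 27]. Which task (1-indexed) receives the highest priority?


Sort tasks by relative deadline (ascending):
  Task 2: deadline = 22
  Task 4: deadline = 27
  Task 3: deadline = 35
  Task 1: deadline = 38
Priority order (highest first): [2, 4, 3, 1]
Highest priority task = 2

2


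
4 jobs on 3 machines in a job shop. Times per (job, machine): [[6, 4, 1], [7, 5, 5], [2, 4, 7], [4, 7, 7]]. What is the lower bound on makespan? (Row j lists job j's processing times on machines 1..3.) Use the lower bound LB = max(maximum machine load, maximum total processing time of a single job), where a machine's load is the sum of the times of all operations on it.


Machine loads:
  Machine 1: 6 + 7 + 2 + 4 = 19
  Machine 2: 4 + 5 + 4 + 7 = 20
  Machine 3: 1 + 5 + 7 + 7 = 20
Max machine load = 20
Job totals:
  Job 1: 11
  Job 2: 17
  Job 3: 13
  Job 4: 18
Max job total = 18
Lower bound = max(20, 18) = 20

20


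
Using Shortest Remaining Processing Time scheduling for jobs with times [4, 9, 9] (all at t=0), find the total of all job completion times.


Since all jobs arrive at t=0, SRPT equals SPT ordering.
SPT order: [4, 9, 9]
Completion times:
  Job 1: p=4, C=4
  Job 2: p=9, C=13
  Job 3: p=9, C=22
Total completion time = 4 + 13 + 22 = 39

39


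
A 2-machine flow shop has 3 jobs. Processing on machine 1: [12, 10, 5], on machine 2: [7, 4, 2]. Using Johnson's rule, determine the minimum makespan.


Apply Johnson's rule:
  Group 1 (a <= b): []
  Group 2 (a > b): [(1, 12, 7), (2, 10, 4), (3, 5, 2)]
Optimal job order: [1, 2, 3]
Schedule:
  Job 1: M1 done at 12, M2 done at 19
  Job 2: M1 done at 22, M2 done at 26
  Job 3: M1 done at 27, M2 done at 29
Makespan = 29

29


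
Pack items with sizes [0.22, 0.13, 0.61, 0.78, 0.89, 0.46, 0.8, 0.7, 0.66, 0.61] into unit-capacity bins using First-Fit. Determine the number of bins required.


Place items sequentially using First-Fit:
  Item 0.22 -> new Bin 1
  Item 0.13 -> Bin 1 (now 0.35)
  Item 0.61 -> Bin 1 (now 0.96)
  Item 0.78 -> new Bin 2
  Item 0.89 -> new Bin 3
  Item 0.46 -> new Bin 4
  Item 0.8 -> new Bin 5
  Item 0.7 -> new Bin 6
  Item 0.66 -> new Bin 7
  Item 0.61 -> new Bin 8
Total bins used = 8

8


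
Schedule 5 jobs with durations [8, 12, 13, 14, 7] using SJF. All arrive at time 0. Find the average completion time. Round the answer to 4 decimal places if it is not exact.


SJF order (ascending): [7, 8, 12, 13, 14]
Completion times:
  Job 1: burst=7, C=7
  Job 2: burst=8, C=15
  Job 3: burst=12, C=27
  Job 4: burst=13, C=40
  Job 5: burst=14, C=54
Average completion = 143/5 = 28.6

28.6


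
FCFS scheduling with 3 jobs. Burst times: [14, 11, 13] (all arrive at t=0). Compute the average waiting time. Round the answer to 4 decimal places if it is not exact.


FCFS order (as given): [14, 11, 13]
Waiting times:
  Job 1: wait = 0
  Job 2: wait = 14
  Job 3: wait = 25
Sum of waiting times = 39
Average waiting time = 39/3 = 13.0

13.0


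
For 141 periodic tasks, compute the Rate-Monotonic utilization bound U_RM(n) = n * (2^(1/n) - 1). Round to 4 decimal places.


Compute 2^(1/141) = 1.0049280405
Subtract 1: 1.0049280405 - 1 = 0.0049280405
Multiply by n: 141 * 0.0049280405 = 0.6948537105
Round to 4 dp: 0.6949

0.6949


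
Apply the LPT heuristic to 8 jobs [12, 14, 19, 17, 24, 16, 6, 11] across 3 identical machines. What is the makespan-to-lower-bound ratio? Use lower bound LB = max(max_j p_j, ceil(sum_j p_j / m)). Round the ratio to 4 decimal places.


LPT order: [24, 19, 17, 16, 14, 12, 11, 6]
Machine loads after assignment: [36, 44, 39]
LPT makespan = 44
Lower bound = max(max_job, ceil(total/3)) = max(24, 40) = 40
Ratio = 44 / 40 = 1.1

1.1


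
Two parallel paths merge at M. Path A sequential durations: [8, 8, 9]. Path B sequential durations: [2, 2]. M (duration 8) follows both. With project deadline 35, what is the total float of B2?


Forward pass: ES(B2) = sum of predecessors on chain B = 2
EF = ES + duration = 2 + 2 = 4
Backward pass: LF(M) = deadline = 35; LS(M) = 35 - 8 = 27
LF(B2) = LS(M) - sum(successors on chain B) = 27 - 0 = 27
LS = LF - duration = 27 - 2 = 25
Total float = LS - ES = 25 - 2 = 23

23


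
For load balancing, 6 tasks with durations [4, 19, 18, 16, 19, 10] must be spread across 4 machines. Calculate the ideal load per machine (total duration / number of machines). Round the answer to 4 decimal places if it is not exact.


Total processing time = 4 + 19 + 18 + 16 + 19 + 10 = 86
Number of machines = 4
Ideal balanced load = 86 / 4 = 21.5

21.5


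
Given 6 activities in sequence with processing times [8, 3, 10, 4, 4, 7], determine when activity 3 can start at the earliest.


Activity 3 starts after activities 1 through 2 complete.
Predecessor durations: [8, 3]
ES = 8 + 3 = 11

11


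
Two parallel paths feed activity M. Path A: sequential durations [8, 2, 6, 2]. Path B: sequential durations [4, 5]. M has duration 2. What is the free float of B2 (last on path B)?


ES(B2) = sum of predecessors on chain B = 4
EF(B2) = ES + duration = 4 + 5 = 9
Successor of B2 is M. ES(M) = max(sum(A), sum(B)) = max(18, 9) = 18
Free float = ES(successor) - EF(current) = 18 - 9 = 9

9


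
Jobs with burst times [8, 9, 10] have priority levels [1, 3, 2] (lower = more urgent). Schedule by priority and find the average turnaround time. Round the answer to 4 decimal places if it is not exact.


Sort by priority (ascending = highest first):
Order: [(1, 8), (2, 10), (3, 9)]
Completion times:
  Priority 1, burst=8, C=8
  Priority 2, burst=10, C=18
  Priority 3, burst=9, C=27
Average turnaround = 53/3 = 17.6667

17.6667


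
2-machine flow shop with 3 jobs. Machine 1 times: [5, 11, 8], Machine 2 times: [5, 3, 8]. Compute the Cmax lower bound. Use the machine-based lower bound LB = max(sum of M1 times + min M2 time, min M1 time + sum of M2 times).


LB1 = sum(M1 times) + min(M2 times) = 24 + 3 = 27
LB2 = min(M1 times) + sum(M2 times) = 5 + 16 = 21
Lower bound = max(LB1, LB2) = max(27, 21) = 27

27


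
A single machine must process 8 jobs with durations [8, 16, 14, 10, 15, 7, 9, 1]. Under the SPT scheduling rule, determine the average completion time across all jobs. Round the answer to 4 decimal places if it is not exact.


Sort jobs by processing time (SPT order): [1, 7, 8, 9, 10, 14, 15, 16]
Compute completion times sequentially:
  Job 1: processing = 1, completes at 1
  Job 2: processing = 7, completes at 8
  Job 3: processing = 8, completes at 16
  Job 4: processing = 9, completes at 25
  Job 5: processing = 10, completes at 35
  Job 6: processing = 14, completes at 49
  Job 7: processing = 15, completes at 64
  Job 8: processing = 16, completes at 80
Sum of completion times = 278
Average completion time = 278/8 = 34.75

34.75


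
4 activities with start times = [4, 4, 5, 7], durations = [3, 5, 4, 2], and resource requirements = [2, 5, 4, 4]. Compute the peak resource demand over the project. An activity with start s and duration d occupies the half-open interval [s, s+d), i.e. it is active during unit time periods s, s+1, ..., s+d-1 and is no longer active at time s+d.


Each activity i is active on [start_i, start_i + duration_i).
Compute total resource usage per time slot:
  t=0: active resources = [], total = 0
  t=1: active resources = [], total = 0
  t=2: active resources = [], total = 0
  t=3: active resources = [], total = 0
  t=4: active resources = [2, 5], total = 7
  t=5: active resources = [2, 5, 4], total = 11
  t=6: active resources = [2, 5, 4], total = 11
  t=7: active resources = [5, 4, 4], total = 13
  t=8: active resources = [5, 4, 4], total = 13
Peak resource demand = 13

13


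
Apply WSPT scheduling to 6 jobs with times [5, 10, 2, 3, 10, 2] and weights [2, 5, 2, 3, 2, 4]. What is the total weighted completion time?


Compute p/w ratios and sort ascending (WSPT): [(2, 4), (2, 2), (3, 3), (10, 5), (5, 2), (10, 2)]
Compute weighted completion times:
  Job (p=2,w=4): C=2, w*C=4*2=8
  Job (p=2,w=2): C=4, w*C=2*4=8
  Job (p=3,w=3): C=7, w*C=3*7=21
  Job (p=10,w=5): C=17, w*C=5*17=85
  Job (p=5,w=2): C=22, w*C=2*22=44
  Job (p=10,w=2): C=32, w*C=2*32=64
Total weighted completion time = 230

230


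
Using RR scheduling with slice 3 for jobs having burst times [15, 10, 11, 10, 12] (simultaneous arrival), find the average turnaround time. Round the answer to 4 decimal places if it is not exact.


Time quantum = 3
Execution trace:
  J1 runs 3 units, time = 3
  J2 runs 3 units, time = 6
  J3 runs 3 units, time = 9
  J4 runs 3 units, time = 12
  J5 runs 3 units, time = 15
  J1 runs 3 units, time = 18
  J2 runs 3 units, time = 21
  J3 runs 3 units, time = 24
  J4 runs 3 units, time = 27
  J5 runs 3 units, time = 30
  J1 runs 3 units, time = 33
  J2 runs 3 units, time = 36
  J3 runs 3 units, time = 39
  J4 runs 3 units, time = 42
  J5 runs 3 units, time = 45
  J1 runs 3 units, time = 48
  J2 runs 1 units, time = 49
  J3 runs 2 units, time = 51
  J4 runs 1 units, time = 52
  J5 runs 3 units, time = 55
  J1 runs 3 units, time = 58
Finish times: [58, 49, 51, 52, 55]
Average turnaround = 265/5 = 53.0

53.0


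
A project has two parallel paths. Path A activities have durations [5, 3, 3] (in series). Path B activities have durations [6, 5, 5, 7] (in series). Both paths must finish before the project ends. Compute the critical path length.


Path A total = 5 + 3 + 3 = 11
Path B total = 6 + 5 + 5 + 7 = 23
Critical path = longest path = max(11, 23) = 23

23


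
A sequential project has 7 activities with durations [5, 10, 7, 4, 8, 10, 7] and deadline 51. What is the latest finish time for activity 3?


LF(activity 3) = deadline - sum of successor durations
Successors: activities 4 through 7 with durations [4, 8, 10, 7]
Sum of successor durations = 29
LF = 51 - 29 = 22

22


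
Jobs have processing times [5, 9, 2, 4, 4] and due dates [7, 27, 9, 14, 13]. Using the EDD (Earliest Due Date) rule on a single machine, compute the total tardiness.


Sort by due date (EDD order): [(5, 7), (2, 9), (4, 13), (4, 14), (9, 27)]
Compute completion times and tardiness:
  Job 1: p=5, d=7, C=5, tardiness=max(0,5-7)=0
  Job 2: p=2, d=9, C=7, tardiness=max(0,7-9)=0
  Job 3: p=4, d=13, C=11, tardiness=max(0,11-13)=0
  Job 4: p=4, d=14, C=15, tardiness=max(0,15-14)=1
  Job 5: p=9, d=27, C=24, tardiness=max(0,24-27)=0
Total tardiness = 1

1


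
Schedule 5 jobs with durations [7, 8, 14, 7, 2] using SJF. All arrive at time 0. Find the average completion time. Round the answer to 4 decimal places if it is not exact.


SJF order (ascending): [2, 7, 7, 8, 14]
Completion times:
  Job 1: burst=2, C=2
  Job 2: burst=7, C=9
  Job 3: burst=7, C=16
  Job 4: burst=8, C=24
  Job 5: burst=14, C=38
Average completion = 89/5 = 17.8

17.8


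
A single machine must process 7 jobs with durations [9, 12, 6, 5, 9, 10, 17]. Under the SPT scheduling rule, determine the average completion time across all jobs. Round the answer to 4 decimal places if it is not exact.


Sort jobs by processing time (SPT order): [5, 6, 9, 9, 10, 12, 17]
Compute completion times sequentially:
  Job 1: processing = 5, completes at 5
  Job 2: processing = 6, completes at 11
  Job 3: processing = 9, completes at 20
  Job 4: processing = 9, completes at 29
  Job 5: processing = 10, completes at 39
  Job 6: processing = 12, completes at 51
  Job 7: processing = 17, completes at 68
Sum of completion times = 223
Average completion time = 223/7 = 31.8571

31.8571


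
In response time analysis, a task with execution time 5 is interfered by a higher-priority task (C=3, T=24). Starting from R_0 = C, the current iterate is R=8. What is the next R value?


R_next = C + ceil(R_prev / T_hp) * C_hp
ceil(8 / 24) = ceil(0.3333) = 1
Interference = 1 * 3 = 3
R_next = 5 + 3 = 8
R_next = R_prev, so the iteration has converged (response time = 8).

8


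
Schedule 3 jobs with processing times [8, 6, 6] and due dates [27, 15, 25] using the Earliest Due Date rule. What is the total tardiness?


Sort by due date (EDD order): [(6, 15), (6, 25), (8, 27)]
Compute completion times and tardiness:
  Job 1: p=6, d=15, C=6, tardiness=max(0,6-15)=0
  Job 2: p=6, d=25, C=12, tardiness=max(0,12-25)=0
  Job 3: p=8, d=27, C=20, tardiness=max(0,20-27)=0
Total tardiness = 0

0


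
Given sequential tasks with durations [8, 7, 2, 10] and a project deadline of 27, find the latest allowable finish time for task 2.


LF(activity 2) = deadline - sum of successor durations
Successors: activities 3 through 4 with durations [2, 10]
Sum of successor durations = 12
LF = 27 - 12 = 15

15


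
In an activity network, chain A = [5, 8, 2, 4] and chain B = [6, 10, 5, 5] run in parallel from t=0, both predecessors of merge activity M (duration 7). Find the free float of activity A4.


ES(A4) = sum of predecessors on chain A = 15
EF(A4) = ES + duration = 15 + 4 = 19
Successor of A4 is M. ES(M) = max(sum(A), sum(B)) = max(19, 26) = 26
Free float = ES(successor) - EF(current) = 26 - 19 = 7

7


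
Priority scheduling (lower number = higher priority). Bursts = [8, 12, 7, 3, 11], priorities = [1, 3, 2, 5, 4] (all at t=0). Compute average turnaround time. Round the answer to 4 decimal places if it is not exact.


Sort by priority (ascending = highest first):
Order: [(1, 8), (2, 7), (3, 12), (4, 11), (5, 3)]
Completion times:
  Priority 1, burst=8, C=8
  Priority 2, burst=7, C=15
  Priority 3, burst=12, C=27
  Priority 4, burst=11, C=38
  Priority 5, burst=3, C=41
Average turnaround = 129/5 = 25.8

25.8


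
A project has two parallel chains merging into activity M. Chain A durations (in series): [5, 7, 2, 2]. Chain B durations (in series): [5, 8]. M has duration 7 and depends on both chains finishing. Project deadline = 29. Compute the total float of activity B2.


Forward pass: ES(B2) = sum of predecessors on chain B = 5
EF = ES + duration = 5 + 8 = 13
Backward pass: LF(M) = deadline = 29; LS(M) = 29 - 7 = 22
LF(B2) = LS(M) - sum(successors on chain B) = 22 - 0 = 22
LS = LF - duration = 22 - 8 = 14
Total float = LS - ES = 14 - 5 = 9

9


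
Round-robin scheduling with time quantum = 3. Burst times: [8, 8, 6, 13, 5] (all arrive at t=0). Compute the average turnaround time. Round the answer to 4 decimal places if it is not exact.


Time quantum = 3
Execution trace:
  J1 runs 3 units, time = 3
  J2 runs 3 units, time = 6
  J3 runs 3 units, time = 9
  J4 runs 3 units, time = 12
  J5 runs 3 units, time = 15
  J1 runs 3 units, time = 18
  J2 runs 3 units, time = 21
  J3 runs 3 units, time = 24
  J4 runs 3 units, time = 27
  J5 runs 2 units, time = 29
  J1 runs 2 units, time = 31
  J2 runs 2 units, time = 33
  J4 runs 3 units, time = 36
  J4 runs 3 units, time = 39
  J4 runs 1 units, time = 40
Finish times: [31, 33, 24, 40, 29]
Average turnaround = 157/5 = 31.4

31.4


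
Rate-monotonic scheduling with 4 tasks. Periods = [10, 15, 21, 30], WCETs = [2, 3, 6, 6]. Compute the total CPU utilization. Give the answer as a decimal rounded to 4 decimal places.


Compute individual utilizations (exact fractions):
  Task 1: C/T = 2/10 = 1/5 (approx. 0.2)
  Task 2: C/T = 3/15 = 1/5 (approx. 0.2)
  Task 3: C/T = 6/21 = 2/7 (approx. 0.2857)
  Task 4: C/T = 6/30 = 1/5 (approx. 0.2)
Total utilization U = 1/5 + 1/5 + 2/7 + 1/5 = 31/35
Rounded to 4 decimal places: U = 0.8857
RM (Liu & Layland) bound for 4 tasks = 0.756828; compare with U = 31/35 (approx. 0.885714)
bound < U <= 1, so the RM sufficient condition is not met (inconclusive; an exact test such as response-time analysis is needed).

0.8857


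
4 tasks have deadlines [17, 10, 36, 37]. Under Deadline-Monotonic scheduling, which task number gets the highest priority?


Sort tasks by relative deadline (ascending):
  Task 2: deadline = 10
  Task 1: deadline = 17
  Task 3: deadline = 36
  Task 4: deadline = 37
Priority order (highest first): [2, 1, 3, 4]
Highest priority task = 2

2


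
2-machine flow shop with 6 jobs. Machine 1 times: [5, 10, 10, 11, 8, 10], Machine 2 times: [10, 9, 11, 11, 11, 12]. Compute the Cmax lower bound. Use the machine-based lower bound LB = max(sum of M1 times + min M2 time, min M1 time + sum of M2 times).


LB1 = sum(M1 times) + min(M2 times) = 54 + 9 = 63
LB2 = min(M1 times) + sum(M2 times) = 5 + 64 = 69
Lower bound = max(LB1, LB2) = max(63, 69) = 69

69


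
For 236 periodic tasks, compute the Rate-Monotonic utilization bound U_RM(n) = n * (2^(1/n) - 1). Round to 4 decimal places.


Compute 2^(1/236) = 1.0029413817
Subtract 1: 1.0029413817 - 1 = 0.0029413817
Multiply by n: 236 * 0.0029413817 = 0.6941660812
Round to 4 dp: 0.6942

0.6942


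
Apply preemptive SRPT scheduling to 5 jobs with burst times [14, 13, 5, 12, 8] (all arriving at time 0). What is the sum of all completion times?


Since all jobs arrive at t=0, SRPT equals SPT ordering.
SPT order: [5, 8, 12, 13, 14]
Completion times:
  Job 1: p=5, C=5
  Job 2: p=8, C=13
  Job 3: p=12, C=25
  Job 4: p=13, C=38
  Job 5: p=14, C=52
Total completion time = 5 + 13 + 25 + 38 + 52 = 133

133


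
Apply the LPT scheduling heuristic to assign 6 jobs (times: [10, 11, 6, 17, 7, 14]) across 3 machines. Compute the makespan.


Sort jobs in decreasing order (LPT): [17, 14, 11, 10, 7, 6]
Assign each job to the least loaded machine:
  Machine 1: jobs [17, 6], load = 23
  Machine 2: jobs [14, 7], load = 21
  Machine 3: jobs [11, 10], load = 21
Makespan = max load = 23

23


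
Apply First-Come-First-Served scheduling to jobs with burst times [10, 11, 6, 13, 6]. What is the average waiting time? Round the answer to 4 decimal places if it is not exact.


FCFS order (as given): [10, 11, 6, 13, 6]
Waiting times:
  Job 1: wait = 0
  Job 2: wait = 10
  Job 3: wait = 21
  Job 4: wait = 27
  Job 5: wait = 40
Sum of waiting times = 98
Average waiting time = 98/5 = 19.6

19.6


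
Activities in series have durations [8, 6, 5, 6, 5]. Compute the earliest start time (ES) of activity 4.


Activity 4 starts after activities 1 through 3 complete.
Predecessor durations: [8, 6, 5]
ES = 8 + 6 + 5 = 19

19


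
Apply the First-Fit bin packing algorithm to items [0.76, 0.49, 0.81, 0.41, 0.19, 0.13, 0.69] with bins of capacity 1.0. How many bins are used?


Place items sequentially using First-Fit:
  Item 0.76 -> new Bin 1
  Item 0.49 -> new Bin 2
  Item 0.81 -> new Bin 3
  Item 0.41 -> Bin 2 (now 0.9)
  Item 0.19 -> Bin 1 (now 0.95)
  Item 0.13 -> Bin 3 (now 0.94)
  Item 0.69 -> new Bin 4
Total bins used = 4

4


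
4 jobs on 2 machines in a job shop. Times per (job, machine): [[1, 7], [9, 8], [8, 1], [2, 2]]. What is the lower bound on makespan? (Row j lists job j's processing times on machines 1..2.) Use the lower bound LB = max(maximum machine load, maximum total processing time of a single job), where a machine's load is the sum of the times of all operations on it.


Machine loads:
  Machine 1: 1 + 9 + 8 + 2 = 20
  Machine 2: 7 + 8 + 1 + 2 = 18
Max machine load = 20
Job totals:
  Job 1: 8
  Job 2: 17
  Job 3: 9
  Job 4: 4
Max job total = 17
Lower bound = max(20, 17) = 20

20


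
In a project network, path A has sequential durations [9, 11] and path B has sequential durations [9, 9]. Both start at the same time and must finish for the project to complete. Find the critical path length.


Path A total = 9 + 11 = 20
Path B total = 9 + 9 = 18
Critical path = longest path = max(20, 18) = 20

20


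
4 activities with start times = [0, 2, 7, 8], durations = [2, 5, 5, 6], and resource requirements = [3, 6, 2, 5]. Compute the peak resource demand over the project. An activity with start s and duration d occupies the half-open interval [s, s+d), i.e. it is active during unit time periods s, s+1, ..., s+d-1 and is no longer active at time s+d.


Each activity i is active on [start_i, start_i + duration_i).
Compute total resource usage per time slot:
  t=0: active resources = [3], total = 3
  t=1: active resources = [3], total = 3
  t=2: active resources = [6], total = 6
  t=3: active resources = [6], total = 6
  t=4: active resources = [6], total = 6
  t=5: active resources = [6], total = 6
  t=6: active resources = [6], total = 6
  t=7: active resources = [2], total = 2
  t=8: active resources = [2, 5], total = 7
  t=9: active resources = [2, 5], total = 7
  t=10: active resources = [2, 5], total = 7
  t=11: active resources = [2, 5], total = 7
  t=12: active resources = [5], total = 5
  t=13: active resources = [5], total = 5
Peak resource demand = 7

7


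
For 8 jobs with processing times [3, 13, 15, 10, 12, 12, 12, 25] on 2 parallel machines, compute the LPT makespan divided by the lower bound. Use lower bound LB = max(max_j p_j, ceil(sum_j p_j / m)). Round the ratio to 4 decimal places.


LPT order: [25, 15, 13, 12, 12, 12, 10, 3]
Machine loads after assignment: [52, 50]
LPT makespan = 52
Lower bound = max(max_job, ceil(total/2)) = max(25, 51) = 51
Ratio = 52 / 51 = 1.0196

1.0196


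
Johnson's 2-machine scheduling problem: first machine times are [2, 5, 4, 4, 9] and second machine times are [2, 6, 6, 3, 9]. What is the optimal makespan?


Apply Johnson's rule:
  Group 1 (a <= b): [(1, 2, 2), (3, 4, 6), (2, 5, 6), (5, 9, 9)]
  Group 2 (a > b): [(4, 4, 3)]
Optimal job order: [1, 3, 2, 5, 4]
Schedule:
  Job 1: M1 done at 2, M2 done at 4
  Job 3: M1 done at 6, M2 done at 12
  Job 2: M1 done at 11, M2 done at 18
  Job 5: M1 done at 20, M2 done at 29
  Job 4: M1 done at 24, M2 done at 32
Makespan = 32

32
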